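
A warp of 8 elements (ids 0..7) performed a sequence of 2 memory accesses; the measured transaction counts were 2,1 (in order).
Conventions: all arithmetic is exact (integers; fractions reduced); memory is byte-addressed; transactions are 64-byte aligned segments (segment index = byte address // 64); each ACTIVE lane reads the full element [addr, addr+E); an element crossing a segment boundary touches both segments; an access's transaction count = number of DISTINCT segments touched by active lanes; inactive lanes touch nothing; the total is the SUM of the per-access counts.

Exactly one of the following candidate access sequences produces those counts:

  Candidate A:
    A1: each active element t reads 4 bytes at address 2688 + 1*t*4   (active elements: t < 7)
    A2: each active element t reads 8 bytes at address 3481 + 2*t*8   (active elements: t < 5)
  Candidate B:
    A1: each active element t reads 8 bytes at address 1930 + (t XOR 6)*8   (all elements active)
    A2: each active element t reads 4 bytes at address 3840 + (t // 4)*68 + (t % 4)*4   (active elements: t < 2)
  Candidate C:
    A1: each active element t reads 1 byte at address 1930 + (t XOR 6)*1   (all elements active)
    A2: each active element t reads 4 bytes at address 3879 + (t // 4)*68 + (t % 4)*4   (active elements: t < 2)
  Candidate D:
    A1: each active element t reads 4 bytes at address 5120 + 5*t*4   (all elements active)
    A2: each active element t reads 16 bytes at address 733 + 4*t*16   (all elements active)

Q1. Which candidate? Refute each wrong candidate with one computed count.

A: A1 gives 1 transaction, not 2
C: A1 gives 1 transaction, not 2
D: A1 gives 3 transactions, not 2
B: all counts match (2,1)

Answer: B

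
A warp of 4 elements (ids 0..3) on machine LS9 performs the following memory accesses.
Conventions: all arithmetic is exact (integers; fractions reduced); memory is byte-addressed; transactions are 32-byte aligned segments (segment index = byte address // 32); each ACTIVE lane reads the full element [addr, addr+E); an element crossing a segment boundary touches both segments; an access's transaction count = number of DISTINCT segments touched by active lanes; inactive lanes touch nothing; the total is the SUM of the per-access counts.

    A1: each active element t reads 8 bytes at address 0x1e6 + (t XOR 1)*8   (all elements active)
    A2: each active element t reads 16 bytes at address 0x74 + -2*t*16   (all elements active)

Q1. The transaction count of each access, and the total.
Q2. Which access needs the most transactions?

A1: 2 transactions
A2: 5 transactions

Answer: 2,5; total 7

Answer: A2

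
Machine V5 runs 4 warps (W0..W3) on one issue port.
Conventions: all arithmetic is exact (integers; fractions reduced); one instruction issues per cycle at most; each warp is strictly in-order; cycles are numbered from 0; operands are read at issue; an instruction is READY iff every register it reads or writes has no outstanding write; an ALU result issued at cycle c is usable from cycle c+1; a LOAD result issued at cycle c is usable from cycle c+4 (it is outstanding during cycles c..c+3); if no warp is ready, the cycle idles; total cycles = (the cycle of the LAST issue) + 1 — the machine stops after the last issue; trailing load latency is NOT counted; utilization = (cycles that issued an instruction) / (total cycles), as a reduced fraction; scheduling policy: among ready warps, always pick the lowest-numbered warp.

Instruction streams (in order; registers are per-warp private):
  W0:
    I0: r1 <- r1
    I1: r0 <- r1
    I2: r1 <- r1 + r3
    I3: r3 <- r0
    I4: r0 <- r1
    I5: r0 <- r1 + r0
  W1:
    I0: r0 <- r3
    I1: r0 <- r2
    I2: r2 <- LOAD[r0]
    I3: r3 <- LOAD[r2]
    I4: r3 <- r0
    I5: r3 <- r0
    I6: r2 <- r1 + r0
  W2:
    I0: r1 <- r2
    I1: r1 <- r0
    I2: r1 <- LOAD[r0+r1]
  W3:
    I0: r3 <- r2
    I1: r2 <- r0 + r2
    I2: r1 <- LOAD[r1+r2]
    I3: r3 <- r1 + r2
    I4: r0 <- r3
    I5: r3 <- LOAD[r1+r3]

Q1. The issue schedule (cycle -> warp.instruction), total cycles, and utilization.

cycle 0: W0.I0
cycle 1: W0.I1
cycle 2: W0.I2
cycle 3: W0.I3
cycle 4: W0.I4
cycle 5: W0.I5
cycle 6: W1.I0
cycle 7: W1.I1
cycle 8: W1.I2
cycle 9: W2.I0
cycle 10: W2.I1
cycle 11: W2.I2
cycle 12: W1.I3
cycle 13: W3.I0
cycle 14: W3.I1
cycle 15: W3.I2
cycle 16: W1.I4
cycle 17: W1.I5
cycle 18: W1.I6
cycle 19: W3.I3
cycle 20: W3.I4
cycle 21: W3.I5

Answer: 22 cycles, utilization 1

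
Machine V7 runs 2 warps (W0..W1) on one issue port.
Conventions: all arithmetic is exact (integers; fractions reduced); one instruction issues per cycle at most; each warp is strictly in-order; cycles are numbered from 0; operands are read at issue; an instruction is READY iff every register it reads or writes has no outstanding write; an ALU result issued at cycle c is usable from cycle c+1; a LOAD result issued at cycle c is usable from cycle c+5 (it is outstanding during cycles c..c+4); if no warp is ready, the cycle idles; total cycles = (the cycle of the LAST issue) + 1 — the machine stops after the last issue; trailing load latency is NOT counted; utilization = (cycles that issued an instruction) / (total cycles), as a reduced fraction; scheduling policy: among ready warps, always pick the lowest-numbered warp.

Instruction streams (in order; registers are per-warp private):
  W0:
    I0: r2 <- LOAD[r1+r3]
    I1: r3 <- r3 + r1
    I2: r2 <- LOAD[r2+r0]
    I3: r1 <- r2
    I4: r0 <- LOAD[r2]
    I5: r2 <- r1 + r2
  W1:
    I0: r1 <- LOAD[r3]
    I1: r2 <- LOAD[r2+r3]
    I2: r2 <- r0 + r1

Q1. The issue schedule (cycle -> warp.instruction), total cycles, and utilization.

cycle 0: W0.I0
cycle 1: W0.I1
cycle 2: W1.I0
cycle 3: W1.I1
cycle 4: idle
cycle 5: W0.I2
cycle 6: idle
cycle 7: idle
cycle 8: W1.I2
cycle 9: idle
cycle 10: W0.I3
cycle 11: W0.I4
cycle 12: W0.I5

Answer: 13 cycles, utilization 9/13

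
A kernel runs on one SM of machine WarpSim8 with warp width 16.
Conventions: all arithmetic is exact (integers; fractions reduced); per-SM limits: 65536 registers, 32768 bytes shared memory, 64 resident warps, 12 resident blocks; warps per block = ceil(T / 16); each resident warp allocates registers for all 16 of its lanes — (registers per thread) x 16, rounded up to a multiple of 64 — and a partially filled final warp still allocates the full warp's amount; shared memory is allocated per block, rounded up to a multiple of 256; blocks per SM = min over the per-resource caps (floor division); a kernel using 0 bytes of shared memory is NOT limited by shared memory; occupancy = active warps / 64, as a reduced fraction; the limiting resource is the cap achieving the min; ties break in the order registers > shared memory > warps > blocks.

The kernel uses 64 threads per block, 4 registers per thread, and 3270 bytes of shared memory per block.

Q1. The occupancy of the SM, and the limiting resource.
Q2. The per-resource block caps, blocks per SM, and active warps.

Answer: occupancy 9/16, limited by shared memory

registers: 256 blocks
shared memory: 9 blocks
warps: 16 blocks
blocks: 12 blocks

Answer: 9 blocks, 36 active warps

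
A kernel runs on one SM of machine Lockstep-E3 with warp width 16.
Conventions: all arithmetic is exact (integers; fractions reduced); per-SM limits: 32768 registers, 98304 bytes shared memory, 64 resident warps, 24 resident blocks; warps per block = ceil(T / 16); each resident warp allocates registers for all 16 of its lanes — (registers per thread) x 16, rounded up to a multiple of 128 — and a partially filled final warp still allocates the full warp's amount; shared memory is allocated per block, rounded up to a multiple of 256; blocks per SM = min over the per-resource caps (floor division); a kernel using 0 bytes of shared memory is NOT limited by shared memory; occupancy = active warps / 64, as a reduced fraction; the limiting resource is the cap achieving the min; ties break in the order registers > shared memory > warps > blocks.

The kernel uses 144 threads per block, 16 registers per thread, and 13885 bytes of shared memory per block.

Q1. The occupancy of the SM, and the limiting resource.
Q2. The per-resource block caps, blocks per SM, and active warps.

Answer: occupancy 27/32, limited by shared memory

registers: 14 blocks
shared memory: 6 blocks
warps: 7 blocks
blocks: 24 blocks

Answer: 6 blocks, 54 active warps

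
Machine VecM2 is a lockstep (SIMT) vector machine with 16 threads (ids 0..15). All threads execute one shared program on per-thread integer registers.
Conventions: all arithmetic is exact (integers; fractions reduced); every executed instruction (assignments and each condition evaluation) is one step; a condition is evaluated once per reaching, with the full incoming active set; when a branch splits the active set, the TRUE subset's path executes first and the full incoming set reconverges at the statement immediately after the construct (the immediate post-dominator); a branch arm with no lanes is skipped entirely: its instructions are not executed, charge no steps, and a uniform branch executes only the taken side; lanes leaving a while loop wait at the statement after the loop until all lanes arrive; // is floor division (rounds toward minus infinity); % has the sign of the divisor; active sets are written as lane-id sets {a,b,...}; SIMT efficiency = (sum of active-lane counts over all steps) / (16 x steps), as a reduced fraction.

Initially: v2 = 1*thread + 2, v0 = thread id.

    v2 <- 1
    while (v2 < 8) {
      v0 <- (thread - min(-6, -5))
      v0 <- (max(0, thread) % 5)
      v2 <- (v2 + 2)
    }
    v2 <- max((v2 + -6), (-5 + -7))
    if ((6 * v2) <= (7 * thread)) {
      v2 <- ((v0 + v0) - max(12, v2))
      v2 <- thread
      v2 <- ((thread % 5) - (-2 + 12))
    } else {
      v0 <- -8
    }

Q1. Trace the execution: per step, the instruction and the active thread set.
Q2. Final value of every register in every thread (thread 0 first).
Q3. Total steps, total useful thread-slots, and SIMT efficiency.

step 0: v2 <- 1                      {0,1,2,3,4,5,6,7,8,9,10,11,12,13,14,15}
step 1: eval (v2 < 8)                {0,1,2,3,4,5,6,7,8,9,10,11,12,13,14,15}
step 2: v0 <- (thread - min(-6, -5)) {0,1,2,3,4,5,6,7,8,9,10,11,12,13,14,15}
step 3: v0 <- (max(0, thread) % 5)   {0,1,2,3,4,5,6,7,8,9,10,11,12,13,14,15}
step 4: v2 <- (v2 + 2)               {0,1,2,3,4,5,6,7,8,9,10,11,12,13,14,15}
step 5: eval (v2 < 8)                {0,1,2,3,4,5,6,7,8,9,10,11,12,13,14,15}
step 6: v0 <- (thread - min(-6, -5)) {0,1,2,3,4,5,6,7,8,9,10,11,12,13,14,15}
step 7: v0 <- (max(0, thread) % 5)   {0,1,2,3,4,5,6,7,8,9,10,11,12,13,14,15}
step 8: v2 <- (v2 + 2)               {0,1,2,3,4,5,6,7,8,9,10,11,12,13,14,15}
step 9: eval (v2 < 8)                {0,1,2,3,4,5,6,7,8,9,10,11,12,13,14,15}
step 10: v0 <- (thread - min(-6, -5)) {0,1,2,3,4,5,6,7,8,9,10,11,12,13,14,15}
step 11: v0 <- (max(0, thread) % 5)   {0,1,2,3,4,5,6,7,8,9,10,11,12,13,14,15}
step 12: v2 <- (v2 + 2)               {0,1,2,3,4,5,6,7,8,9,10,11,12,13,14,15}
step 13: eval (v2 < 8)                {0,1,2,3,4,5,6,7,8,9,10,11,12,13,14,15}
step 14: v0 <- (thread - min(-6, -5)) {0,1,2,3,4,5,6,7,8,9,10,11,12,13,14,15}
step 15: v0 <- (max(0, thread) % 5)   {0,1,2,3,4,5,6,7,8,9,10,11,12,13,14,15}
step 16: v2 <- (v2 + 2)               {0,1,2,3,4,5,6,7,8,9,10,11,12,13,14,15}
step 17: eval (v2 < 8)                {0,1,2,3,4,5,6,7,8,9,10,11,12,13,14,15}
step 18: v2 <- max((v2 + -6), (-5 + -7)) {0,1,2,3,4,5,6,7,8,9,10,11,12,13,14,15}
step 19: eval ((6 * v2) <= (7 * thread)) {0,1,2,3,4,5,6,7,8,9,10,11,12,13,14,15}
step 20: v2 <- ((v0 + v0) - max(12, v2)) {3,4,5,6,7,8,9,10,11,12,13,14,15}
step 21: v2 <- thread                 {3,4,5,6,7,8,9,10,11,12,13,14,15}
step 22: v2 <- ((thread % 5) - (-2 + 12)) {3,4,5,6,7,8,9,10,11,12,13,14,15}
step 23: v0 <- -8                     {0,1,2}

Answer: 24 steps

v2: 3,3,3,-7,-6,-10,-9,-8,-7,-6,-10,-9,-8,-7,-6,-10
v0: -8,-8,-8,3,4,0,1,2,3,4,0,1,2,3,4,0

steps = 24; useful = 362; efficiency = 362/384 = 181/192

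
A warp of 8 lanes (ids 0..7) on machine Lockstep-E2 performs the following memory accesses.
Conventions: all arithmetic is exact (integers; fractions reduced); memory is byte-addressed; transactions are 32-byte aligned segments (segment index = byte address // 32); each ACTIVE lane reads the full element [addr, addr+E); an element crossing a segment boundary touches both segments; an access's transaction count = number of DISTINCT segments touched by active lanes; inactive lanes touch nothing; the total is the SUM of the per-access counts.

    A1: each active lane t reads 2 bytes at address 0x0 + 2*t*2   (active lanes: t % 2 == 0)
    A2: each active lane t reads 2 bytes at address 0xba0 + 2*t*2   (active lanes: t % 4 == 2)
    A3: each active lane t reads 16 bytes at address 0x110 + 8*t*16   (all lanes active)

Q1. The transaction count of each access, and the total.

A1: 1 transaction
A2: 1 transaction
A3: 8 transactions

Answer: 1,1,8; total 10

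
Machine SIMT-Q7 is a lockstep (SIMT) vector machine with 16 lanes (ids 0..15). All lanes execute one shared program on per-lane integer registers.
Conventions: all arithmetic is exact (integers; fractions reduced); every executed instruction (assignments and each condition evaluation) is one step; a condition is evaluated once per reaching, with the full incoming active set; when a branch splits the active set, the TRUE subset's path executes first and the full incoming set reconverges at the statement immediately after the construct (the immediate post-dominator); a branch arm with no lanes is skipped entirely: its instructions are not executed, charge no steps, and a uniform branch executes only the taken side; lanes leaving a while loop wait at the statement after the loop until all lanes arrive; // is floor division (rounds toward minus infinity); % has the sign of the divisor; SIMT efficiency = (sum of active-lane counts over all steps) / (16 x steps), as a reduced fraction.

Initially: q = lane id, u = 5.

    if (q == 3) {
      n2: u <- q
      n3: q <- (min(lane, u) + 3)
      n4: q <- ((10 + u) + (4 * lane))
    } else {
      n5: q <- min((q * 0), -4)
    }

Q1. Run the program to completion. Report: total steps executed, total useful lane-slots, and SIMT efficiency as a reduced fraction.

Answer: 5 steps, 34 useful, 17/40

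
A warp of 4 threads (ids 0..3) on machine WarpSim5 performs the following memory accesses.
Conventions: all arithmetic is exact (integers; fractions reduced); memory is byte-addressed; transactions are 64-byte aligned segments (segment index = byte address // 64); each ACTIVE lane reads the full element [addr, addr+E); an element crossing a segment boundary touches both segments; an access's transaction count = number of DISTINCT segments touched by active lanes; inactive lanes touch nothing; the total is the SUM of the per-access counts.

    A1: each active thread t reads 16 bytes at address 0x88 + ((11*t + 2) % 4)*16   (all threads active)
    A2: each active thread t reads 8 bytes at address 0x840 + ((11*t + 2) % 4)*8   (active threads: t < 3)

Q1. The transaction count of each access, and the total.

A1: 2 transactions
A2: 1 transaction

Answer: 2,1; total 3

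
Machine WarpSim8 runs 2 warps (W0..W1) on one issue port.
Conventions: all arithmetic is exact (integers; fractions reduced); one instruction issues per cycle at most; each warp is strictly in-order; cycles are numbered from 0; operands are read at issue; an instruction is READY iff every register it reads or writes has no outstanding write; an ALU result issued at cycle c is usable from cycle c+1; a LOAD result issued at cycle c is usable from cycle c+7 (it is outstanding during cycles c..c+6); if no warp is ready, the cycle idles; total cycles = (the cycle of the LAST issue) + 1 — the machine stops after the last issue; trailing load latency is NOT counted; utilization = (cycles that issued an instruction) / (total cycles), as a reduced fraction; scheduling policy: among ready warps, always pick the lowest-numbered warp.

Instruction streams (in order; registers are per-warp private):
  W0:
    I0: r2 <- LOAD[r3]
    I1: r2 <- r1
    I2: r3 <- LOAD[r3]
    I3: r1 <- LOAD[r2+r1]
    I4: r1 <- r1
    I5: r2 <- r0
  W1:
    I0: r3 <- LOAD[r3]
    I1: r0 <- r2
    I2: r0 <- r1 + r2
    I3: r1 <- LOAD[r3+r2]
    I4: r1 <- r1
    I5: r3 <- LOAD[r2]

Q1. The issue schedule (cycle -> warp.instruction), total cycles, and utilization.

cycle 0: W0.I0
cycle 1: W1.I0
cycle 2: W1.I1
cycle 3: W1.I2
cycle 4: idle
cycle 5: idle
cycle 6: idle
cycle 7: W0.I1
cycle 8: W0.I2
cycle 9: W0.I3
cycle 10: W1.I3
cycle 11: idle
cycle 12: idle
cycle 13: idle
cycle 14: idle
cycle 15: idle
cycle 16: W0.I4
cycle 17: W0.I5
cycle 18: W1.I4
cycle 19: W1.I5

Answer: 20 cycles, utilization 3/5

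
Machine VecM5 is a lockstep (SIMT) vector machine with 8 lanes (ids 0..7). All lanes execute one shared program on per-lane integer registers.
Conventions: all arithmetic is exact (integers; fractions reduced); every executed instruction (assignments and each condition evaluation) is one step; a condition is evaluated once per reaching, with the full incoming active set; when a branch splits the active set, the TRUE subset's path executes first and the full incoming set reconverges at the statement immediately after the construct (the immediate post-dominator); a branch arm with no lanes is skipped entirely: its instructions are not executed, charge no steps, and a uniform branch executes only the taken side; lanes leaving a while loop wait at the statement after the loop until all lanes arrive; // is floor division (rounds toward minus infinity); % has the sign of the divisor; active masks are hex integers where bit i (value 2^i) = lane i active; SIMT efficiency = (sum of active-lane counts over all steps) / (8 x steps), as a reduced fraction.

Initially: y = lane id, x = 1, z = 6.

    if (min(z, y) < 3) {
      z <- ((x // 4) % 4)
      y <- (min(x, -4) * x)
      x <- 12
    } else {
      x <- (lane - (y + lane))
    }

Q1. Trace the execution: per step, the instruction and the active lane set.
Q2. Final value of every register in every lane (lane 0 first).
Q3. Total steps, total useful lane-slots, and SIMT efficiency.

step 0: eval (min(z, y) < 3)         0xff
step 1: z <- ((x // 4) % 4)          0x07
step 2: y <- (min(x, -4) * x)        0x07
step 3: x <- 12                      0x07
step 4: x <- (lane - (y + lane))     0xf8

Answer: 5 steps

y: -4,-4,-4,3,4,5,6,7
x: 12,12,12,-3,-4,-5,-6,-7
z: 0,0,0,6,6,6,6,6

steps = 5; useful = 22; efficiency = 22/40 = 11/20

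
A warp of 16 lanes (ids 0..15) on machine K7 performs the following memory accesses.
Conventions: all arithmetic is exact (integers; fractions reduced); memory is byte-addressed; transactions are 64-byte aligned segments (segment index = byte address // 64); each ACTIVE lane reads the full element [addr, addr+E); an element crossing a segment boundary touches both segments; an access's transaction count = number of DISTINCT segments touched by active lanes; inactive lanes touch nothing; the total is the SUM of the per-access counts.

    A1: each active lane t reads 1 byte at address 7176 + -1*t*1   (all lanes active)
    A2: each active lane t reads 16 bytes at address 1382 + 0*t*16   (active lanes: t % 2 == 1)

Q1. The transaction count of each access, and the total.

A1: 2 transactions
A2: 1 transaction

Answer: 2,1; total 3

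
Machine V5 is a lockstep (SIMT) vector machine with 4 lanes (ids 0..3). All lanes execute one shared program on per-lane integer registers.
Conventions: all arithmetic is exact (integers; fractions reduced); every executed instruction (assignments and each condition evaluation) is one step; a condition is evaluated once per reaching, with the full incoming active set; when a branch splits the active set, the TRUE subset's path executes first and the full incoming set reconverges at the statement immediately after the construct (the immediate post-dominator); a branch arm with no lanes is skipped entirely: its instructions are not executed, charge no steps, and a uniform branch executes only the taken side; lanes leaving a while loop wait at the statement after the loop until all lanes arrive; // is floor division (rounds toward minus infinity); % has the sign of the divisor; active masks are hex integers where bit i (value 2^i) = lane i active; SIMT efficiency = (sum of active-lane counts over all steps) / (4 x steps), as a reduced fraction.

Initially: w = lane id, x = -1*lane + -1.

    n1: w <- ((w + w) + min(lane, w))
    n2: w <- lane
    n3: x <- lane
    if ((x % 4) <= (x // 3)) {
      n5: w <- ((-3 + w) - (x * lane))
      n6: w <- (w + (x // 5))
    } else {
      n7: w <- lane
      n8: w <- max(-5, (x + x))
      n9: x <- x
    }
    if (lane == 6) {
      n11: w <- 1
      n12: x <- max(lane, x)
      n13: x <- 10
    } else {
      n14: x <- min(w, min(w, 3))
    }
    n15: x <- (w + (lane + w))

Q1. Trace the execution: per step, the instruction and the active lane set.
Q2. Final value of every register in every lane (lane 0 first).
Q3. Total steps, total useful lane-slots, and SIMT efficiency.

step 0: w <- ((w + w) + min(lane, w)) 0xf
step 1: w <- lane                    0xf
step 2: x <- lane                    0xf
step 3: eval ((x % 4) <= (x // 3))   0xf
step 4: w <- ((-3 + w) - (x * lane)) 0x1
step 5: w <- (w + (x // 5))          0x1
step 6: w <- lane                    0xe
step 7: w <- max(-5, (x + x))        0xe
step 8: x <- x                       0xe
step 9: eval (lane == 6)             0xf
step 10: x <- min(w, min(w, 3))       0xf
step 11: x <- (w + (lane + w))        0xf

Answer: 12 steps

w: -3,2,4,6
x: -6,5,10,15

steps = 12; useful = 39; efficiency = 39/48 = 13/16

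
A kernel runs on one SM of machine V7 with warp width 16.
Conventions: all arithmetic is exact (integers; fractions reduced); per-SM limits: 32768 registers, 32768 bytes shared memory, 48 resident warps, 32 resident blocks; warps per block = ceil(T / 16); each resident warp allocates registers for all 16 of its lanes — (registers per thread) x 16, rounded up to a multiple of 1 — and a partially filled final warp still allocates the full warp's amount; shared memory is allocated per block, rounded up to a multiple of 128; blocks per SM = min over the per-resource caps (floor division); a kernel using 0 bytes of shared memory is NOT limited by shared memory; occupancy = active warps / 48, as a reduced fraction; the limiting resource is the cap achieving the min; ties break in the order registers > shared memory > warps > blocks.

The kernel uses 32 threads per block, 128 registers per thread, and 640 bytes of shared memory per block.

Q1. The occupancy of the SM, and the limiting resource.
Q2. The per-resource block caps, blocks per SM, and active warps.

Answer: occupancy 1/3, limited by registers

registers: 8 blocks
shared memory: 51 blocks
warps: 24 blocks
blocks: 32 blocks

Answer: 8 blocks, 16 active warps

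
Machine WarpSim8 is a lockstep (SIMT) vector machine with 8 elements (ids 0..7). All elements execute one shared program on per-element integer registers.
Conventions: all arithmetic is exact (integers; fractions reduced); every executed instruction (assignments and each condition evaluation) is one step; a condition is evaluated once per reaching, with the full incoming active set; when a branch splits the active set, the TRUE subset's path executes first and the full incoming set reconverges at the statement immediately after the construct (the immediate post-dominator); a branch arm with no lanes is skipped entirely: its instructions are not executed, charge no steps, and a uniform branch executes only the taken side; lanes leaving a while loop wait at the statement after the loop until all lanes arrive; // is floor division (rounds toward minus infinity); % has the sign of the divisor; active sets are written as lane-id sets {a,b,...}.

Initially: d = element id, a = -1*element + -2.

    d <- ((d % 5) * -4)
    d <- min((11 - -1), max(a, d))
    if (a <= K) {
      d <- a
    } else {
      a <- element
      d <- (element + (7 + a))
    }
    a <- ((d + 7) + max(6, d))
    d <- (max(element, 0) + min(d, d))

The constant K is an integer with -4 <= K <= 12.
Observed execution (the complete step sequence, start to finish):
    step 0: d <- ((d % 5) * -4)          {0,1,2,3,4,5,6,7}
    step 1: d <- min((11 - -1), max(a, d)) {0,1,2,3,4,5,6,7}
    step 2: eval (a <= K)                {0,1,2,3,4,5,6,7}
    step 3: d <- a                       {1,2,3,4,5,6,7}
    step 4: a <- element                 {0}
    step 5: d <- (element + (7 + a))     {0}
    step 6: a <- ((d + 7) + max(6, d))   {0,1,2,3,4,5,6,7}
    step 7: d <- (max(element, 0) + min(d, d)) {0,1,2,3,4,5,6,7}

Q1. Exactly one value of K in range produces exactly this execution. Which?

Answer: K = -3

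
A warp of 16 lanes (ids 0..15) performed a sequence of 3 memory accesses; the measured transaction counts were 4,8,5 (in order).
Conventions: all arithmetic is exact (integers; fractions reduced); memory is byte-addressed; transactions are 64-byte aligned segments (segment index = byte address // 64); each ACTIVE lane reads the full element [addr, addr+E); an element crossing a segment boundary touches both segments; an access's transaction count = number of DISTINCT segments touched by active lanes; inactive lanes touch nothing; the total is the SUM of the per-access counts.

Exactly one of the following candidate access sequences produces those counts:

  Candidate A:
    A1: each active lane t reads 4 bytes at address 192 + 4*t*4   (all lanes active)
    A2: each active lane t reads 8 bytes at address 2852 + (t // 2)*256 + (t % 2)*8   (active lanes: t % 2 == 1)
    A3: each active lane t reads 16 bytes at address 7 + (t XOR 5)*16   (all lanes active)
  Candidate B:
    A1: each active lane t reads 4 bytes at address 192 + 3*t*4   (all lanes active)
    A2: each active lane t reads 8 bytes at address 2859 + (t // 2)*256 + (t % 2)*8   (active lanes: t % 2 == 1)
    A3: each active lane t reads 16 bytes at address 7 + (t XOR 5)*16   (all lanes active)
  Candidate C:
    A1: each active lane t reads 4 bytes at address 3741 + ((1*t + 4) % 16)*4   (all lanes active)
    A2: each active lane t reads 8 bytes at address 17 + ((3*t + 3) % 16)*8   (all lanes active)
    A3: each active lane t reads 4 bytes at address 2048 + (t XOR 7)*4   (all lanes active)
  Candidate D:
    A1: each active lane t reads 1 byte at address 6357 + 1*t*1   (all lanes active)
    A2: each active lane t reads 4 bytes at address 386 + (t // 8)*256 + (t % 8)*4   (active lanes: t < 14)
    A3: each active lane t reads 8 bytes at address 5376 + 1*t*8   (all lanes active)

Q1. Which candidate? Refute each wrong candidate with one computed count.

B: A1 gives 3 transactions, not 4
C: A1 gives 2 transactions, not 4
D: A1 gives 1 transaction, not 4
A: all counts match (4,8,5)

Answer: A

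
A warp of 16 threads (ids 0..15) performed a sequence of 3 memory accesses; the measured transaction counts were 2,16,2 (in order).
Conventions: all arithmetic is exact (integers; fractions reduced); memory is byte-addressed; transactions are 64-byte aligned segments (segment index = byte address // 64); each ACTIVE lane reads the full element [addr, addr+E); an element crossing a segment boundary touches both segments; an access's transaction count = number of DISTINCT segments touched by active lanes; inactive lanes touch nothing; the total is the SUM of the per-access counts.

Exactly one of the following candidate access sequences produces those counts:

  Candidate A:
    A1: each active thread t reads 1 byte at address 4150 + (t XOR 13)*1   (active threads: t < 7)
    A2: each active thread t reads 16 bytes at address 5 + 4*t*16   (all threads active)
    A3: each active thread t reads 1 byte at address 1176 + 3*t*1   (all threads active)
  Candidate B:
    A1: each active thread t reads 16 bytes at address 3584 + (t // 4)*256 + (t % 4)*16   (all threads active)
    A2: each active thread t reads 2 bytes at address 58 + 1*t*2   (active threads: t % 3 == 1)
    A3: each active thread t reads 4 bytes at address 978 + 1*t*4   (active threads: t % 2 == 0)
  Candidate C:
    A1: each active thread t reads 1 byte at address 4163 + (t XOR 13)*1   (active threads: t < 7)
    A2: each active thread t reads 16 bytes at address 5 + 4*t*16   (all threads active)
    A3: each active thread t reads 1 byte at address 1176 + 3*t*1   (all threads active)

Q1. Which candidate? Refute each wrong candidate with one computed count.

B: A1 gives 4 transactions, not 2
C: A1 gives 1 transaction, not 2
A: all counts match (2,16,2)

Answer: A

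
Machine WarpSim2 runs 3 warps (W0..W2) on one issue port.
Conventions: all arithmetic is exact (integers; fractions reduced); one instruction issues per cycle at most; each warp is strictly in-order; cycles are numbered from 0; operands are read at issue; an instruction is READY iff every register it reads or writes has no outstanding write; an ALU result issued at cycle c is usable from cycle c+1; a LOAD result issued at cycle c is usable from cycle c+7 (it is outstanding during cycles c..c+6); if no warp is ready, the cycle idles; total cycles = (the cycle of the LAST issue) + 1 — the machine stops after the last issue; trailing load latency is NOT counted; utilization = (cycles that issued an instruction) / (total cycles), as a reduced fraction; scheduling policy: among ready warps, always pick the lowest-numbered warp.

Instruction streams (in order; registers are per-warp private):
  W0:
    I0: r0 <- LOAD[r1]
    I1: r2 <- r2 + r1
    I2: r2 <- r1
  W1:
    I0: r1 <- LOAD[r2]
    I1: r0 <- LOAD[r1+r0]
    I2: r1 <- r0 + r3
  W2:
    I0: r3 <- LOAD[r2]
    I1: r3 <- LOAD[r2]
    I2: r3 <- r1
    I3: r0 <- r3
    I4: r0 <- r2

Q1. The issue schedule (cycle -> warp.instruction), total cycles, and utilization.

cycle 0: W0.I0
cycle 1: W0.I1
cycle 2: W0.I2
cycle 3: W1.I0
cycle 4: W2.I0
cycle 5: idle
cycle 6: idle
cycle 7: idle
cycle 8: idle
cycle 9: idle
cycle 10: W1.I1
cycle 11: W2.I1
cycle 12: idle
cycle 13: idle
cycle 14: idle
cycle 15: idle
cycle 16: idle
cycle 17: W1.I2
cycle 18: W2.I2
cycle 19: W2.I3
cycle 20: W2.I4

Answer: 21 cycles, utilization 11/21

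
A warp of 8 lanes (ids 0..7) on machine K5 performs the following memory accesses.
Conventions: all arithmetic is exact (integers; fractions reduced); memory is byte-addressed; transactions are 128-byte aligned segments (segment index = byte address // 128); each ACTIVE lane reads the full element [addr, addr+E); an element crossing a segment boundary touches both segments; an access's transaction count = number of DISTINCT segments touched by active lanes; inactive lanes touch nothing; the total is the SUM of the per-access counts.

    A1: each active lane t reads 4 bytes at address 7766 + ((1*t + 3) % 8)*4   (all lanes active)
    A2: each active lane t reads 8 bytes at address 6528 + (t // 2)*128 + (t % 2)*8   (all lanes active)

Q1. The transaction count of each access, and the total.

A1: 1 transaction
A2: 4 transactions

Answer: 1,4; total 5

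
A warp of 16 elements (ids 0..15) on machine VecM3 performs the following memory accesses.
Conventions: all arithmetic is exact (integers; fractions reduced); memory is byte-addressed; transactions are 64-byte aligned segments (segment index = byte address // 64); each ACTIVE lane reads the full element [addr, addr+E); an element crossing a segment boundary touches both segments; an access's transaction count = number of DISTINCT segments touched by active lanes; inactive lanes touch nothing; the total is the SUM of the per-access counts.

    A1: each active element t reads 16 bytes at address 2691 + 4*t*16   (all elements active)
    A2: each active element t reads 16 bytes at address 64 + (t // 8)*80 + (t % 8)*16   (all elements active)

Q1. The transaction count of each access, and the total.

A1: 16 transactions
A2: 4 transactions

Answer: 16,4; total 20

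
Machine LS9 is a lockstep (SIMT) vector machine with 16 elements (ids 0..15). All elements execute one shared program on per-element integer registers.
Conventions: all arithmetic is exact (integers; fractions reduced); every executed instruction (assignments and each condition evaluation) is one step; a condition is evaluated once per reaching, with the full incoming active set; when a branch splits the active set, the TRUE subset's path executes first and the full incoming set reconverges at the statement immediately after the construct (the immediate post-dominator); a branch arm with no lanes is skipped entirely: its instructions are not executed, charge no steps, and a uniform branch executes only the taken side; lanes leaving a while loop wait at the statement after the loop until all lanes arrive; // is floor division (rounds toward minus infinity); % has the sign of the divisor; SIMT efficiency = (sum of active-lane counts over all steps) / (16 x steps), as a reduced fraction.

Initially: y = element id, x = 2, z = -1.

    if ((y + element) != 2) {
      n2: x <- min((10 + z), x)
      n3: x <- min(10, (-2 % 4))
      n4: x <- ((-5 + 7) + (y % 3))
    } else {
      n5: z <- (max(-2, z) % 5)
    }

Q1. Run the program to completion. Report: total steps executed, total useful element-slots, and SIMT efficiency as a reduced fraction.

Answer: 5 steps, 62 useful, 31/40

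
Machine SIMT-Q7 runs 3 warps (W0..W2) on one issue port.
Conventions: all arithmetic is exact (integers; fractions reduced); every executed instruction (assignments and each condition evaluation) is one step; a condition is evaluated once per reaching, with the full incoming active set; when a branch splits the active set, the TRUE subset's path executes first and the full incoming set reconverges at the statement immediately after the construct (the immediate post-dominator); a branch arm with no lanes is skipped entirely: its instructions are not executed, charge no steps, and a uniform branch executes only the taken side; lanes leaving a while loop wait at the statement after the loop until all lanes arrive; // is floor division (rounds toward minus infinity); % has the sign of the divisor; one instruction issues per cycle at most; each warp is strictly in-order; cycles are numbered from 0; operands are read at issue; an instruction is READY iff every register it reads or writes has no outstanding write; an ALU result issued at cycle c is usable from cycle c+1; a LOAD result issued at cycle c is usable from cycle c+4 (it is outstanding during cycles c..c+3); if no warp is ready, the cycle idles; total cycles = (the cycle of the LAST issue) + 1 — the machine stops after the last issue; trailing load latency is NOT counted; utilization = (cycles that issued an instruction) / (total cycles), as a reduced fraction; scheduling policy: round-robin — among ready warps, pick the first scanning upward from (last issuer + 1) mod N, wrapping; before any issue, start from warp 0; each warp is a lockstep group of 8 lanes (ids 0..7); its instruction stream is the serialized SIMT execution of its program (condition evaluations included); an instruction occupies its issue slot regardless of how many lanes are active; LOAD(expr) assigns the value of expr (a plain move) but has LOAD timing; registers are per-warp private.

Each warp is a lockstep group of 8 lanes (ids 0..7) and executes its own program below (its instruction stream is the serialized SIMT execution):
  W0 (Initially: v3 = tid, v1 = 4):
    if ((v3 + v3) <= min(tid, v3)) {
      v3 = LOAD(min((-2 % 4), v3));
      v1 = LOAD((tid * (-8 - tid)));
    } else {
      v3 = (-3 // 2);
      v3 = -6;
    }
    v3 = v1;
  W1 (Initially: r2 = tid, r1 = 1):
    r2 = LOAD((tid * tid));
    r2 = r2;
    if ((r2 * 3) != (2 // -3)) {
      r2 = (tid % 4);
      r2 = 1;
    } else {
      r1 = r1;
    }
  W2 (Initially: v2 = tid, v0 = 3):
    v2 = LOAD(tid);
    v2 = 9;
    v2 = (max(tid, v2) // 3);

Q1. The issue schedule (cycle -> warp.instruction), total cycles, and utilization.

cycle 0: W0.I0
cycle 1: W1.I0
cycle 2: W2.I0
cycle 3: W0.I1
cycle 4: W0.I2
cycle 5: W1.I1
cycle 6: W2.I1
cycle 7: W0.I3
cycle 8: W1.I2
cycle 9: W2.I2
cycle 10: W0.I4
cycle 11: W1.I3
cycle 12: W0.I5
cycle 13: W1.I4

Answer: 14 cycles, utilization 1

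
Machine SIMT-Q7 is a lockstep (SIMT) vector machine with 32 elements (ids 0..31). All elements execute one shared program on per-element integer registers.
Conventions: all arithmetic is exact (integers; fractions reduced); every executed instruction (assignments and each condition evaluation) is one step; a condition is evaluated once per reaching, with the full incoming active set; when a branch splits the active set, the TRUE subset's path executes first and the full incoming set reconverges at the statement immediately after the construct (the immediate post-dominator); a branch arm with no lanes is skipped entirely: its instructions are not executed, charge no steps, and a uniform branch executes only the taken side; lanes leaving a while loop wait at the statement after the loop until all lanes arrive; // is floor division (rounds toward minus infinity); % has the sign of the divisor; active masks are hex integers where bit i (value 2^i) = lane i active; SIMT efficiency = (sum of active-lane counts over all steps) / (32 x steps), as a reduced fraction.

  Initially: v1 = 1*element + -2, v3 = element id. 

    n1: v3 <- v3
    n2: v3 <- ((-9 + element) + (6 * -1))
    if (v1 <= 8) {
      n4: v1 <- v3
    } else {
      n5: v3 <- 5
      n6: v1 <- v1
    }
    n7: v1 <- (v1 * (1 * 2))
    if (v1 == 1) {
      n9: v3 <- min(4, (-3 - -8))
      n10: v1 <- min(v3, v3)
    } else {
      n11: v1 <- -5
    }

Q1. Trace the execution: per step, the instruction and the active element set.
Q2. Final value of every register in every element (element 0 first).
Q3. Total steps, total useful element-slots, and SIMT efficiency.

step 0: v3 <- v3                     0xffffffff
step 1: v3 <- ((-9 + element) + (6 * -1)) 0xffffffff
step 2: eval (v1 <= 8)               0xffffffff
step 3: v1 <- v3                     0x000007ff
step 4: v3 <- 5                      0xfffff800
step 5: v1 <- v1                     0xfffff800
step 6: v1 <- (v1 * (1 * 2))         0xffffffff
step 7: eval (v1 == 1)               0xffffffff
step 8: v1 <- -5                     0xffffffff

Answer: 9 steps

v1: -5,-5,-5,-5,-5,-5,-5,-5,-5,-5,-5,-5,-5,-5,-5,-5,-5,-5,-5,-5,-5,-5,-5,-5,-5,-5,-5,-5,-5,-5,-5,-5
v3: -15,-14,-13,-12,-11,-10,-9,-8,-7,-6,-5,5,5,5,5,5,5,5,5,5,5,5,5,5,5,5,5,5,5,5,5,5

steps = 9; useful = 245; efficiency = 245/288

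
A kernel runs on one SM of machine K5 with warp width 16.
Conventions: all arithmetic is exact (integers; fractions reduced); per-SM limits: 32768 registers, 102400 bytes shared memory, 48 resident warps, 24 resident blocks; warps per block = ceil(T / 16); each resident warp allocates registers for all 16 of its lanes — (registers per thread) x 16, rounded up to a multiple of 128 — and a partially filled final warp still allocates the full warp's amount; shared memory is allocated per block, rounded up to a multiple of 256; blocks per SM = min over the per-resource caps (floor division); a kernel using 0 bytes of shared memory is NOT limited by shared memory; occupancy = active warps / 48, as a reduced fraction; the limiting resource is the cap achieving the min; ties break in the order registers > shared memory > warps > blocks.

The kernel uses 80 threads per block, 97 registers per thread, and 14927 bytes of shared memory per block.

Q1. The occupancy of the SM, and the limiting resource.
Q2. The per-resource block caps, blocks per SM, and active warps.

Answer: occupancy 5/16, limited by registers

registers: 3 blocks
shared memory: 6 blocks
warps: 9 blocks
blocks: 24 blocks

Answer: 3 blocks, 15 active warps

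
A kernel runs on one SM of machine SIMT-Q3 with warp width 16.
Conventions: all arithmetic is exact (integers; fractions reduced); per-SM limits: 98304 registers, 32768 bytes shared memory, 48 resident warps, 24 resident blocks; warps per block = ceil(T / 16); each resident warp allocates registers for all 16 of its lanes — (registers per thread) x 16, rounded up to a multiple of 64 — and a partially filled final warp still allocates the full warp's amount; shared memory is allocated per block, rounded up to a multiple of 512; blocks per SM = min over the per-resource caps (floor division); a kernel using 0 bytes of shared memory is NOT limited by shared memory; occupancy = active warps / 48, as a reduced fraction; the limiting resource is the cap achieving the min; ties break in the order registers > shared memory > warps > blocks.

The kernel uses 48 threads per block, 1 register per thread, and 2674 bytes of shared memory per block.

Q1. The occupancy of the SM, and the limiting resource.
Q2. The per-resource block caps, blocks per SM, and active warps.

Answer: occupancy 5/8, limited by shared memory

registers: 512 blocks
shared memory: 10 blocks
warps: 16 blocks
blocks: 24 blocks

Answer: 10 blocks, 30 active warps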